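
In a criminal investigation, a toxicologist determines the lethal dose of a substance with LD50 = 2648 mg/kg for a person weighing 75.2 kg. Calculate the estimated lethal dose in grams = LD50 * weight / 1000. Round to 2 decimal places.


Lethal dose calculation:
Lethal dose = LD50 * body_weight / 1000
= 2648 * 75.2 / 1000
= 199129.6 / 1000
= 199.13 g

199.13


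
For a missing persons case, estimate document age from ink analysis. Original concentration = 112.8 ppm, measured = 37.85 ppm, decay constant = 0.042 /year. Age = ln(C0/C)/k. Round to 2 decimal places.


Document age estimation:
C0/C = 112.8 / 37.85 = 2.980185
ln(C0/C) = 1.091985
t = 1.091985 / 0.042 = 26.00 years

26.00


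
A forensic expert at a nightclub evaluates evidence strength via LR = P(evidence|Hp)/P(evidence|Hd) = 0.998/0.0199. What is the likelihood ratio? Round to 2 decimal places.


Likelihood ratio calculation:
LR = P(E|Hp) / P(E|Hd)
LR = 0.998 / 0.0199
LR = 50.15

50.15


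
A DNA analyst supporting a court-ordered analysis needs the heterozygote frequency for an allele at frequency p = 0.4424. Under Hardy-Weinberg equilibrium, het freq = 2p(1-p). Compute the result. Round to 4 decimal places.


Hardy-Weinberg heterozygote frequency:
q = 1 - p = 1 - 0.4424 = 0.5576
2pq = 2 * 0.4424 * 0.5576 = 0.4934

0.4934


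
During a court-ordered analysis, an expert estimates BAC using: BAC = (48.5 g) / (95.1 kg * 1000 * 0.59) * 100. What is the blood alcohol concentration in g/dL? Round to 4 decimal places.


Applying the Widmark formula:
BAC = (dose_g / (body_wt * 1000 * r)) * 100
Denominator = 95.1 * 1000 * 0.59 = 56109
BAC = (48.5 / 56109) * 100
BAC = 0.0864 g/dL

0.0864


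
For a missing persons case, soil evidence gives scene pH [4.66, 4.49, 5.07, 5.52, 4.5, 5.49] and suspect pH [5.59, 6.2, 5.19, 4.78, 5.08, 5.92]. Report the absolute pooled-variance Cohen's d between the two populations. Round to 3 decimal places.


Pooled-variance Cohen's d for soil pH comparison:
Scene mean = 29.73 / 6 = 4.955
Suspect mean = 32.76 / 6 = 5.46
Scene sample variance s_s^2 = 0.22579
Suspect sample variance s_c^2 = 0.29116
Pooled variance = ((n_s-1)*s_s^2 + (n_c-1)*s_c^2) / (n_s + n_c - 2) = 0.258475
Pooled SD = sqrt(0.258475) = 0.508404
Mean difference = -0.505
|d| = |-0.505| / 0.508404 = 0.993

0.993


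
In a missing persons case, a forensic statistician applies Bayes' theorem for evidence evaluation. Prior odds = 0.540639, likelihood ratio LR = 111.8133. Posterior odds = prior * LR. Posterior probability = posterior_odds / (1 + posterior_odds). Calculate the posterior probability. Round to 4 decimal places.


Bayesian evidence evaluation:
Posterior odds = prior_odds * LR = 0.540639 * 111.8133 = 60.45063
Posterior probability = posterior_odds / (1 + posterior_odds)
= 60.45063 / (1 + 60.45063)
= 60.45063 / 61.45063
= 0.9837

0.9837


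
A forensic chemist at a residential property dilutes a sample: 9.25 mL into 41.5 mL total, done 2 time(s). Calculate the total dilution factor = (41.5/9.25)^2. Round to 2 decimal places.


Dilution factor calculation:
Single dilution = V_total / V_sample = 41.5 / 9.25 ≈ 4.486486
Number of dilutions = 2
Total DF = (41.5 / 9.25)^2 (full precision, rounded at the end) = 20.13

20.13


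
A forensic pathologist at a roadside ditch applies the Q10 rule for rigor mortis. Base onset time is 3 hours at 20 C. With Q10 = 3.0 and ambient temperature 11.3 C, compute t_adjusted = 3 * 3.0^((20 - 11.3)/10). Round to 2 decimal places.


Rigor mortis time adjustment:
Exponent = (T_ref - T_actual) / 10 = (20 - 11.3) / 10 = 0.87
Q10 factor = 3.0^0.87 = 2.60073
t_adjusted = 3 * 2.60073 = 7.80 hours

7.80


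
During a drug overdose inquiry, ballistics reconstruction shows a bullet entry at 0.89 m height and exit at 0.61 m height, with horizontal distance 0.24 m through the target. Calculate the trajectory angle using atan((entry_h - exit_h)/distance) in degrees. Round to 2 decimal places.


Bullet trajectory angle:
Height difference = 0.89 - 0.61 = 0.28 m
angle = atan(0.28 / 0.24)
angle = atan(1.166667)
angle = 49.40 degrees

49.40


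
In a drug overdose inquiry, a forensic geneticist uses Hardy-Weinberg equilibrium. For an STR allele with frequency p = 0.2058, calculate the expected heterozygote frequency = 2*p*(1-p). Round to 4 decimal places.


Hardy-Weinberg heterozygote frequency:
q = 1 - p = 1 - 0.2058 = 0.7942
2pq = 2 * 0.2058 * 0.7942 = 0.3269

0.3269


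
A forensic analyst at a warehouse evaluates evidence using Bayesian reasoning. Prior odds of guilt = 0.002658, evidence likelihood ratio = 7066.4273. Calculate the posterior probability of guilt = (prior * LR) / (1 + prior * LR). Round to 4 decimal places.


Bayesian evidence evaluation:
Posterior odds = prior_odds * LR = 0.002658 * 7066.4273 = 18.78256
Posterior probability = posterior_odds / (1 + posterior_odds)
= 18.78256 / (1 + 18.78256)
= 18.78256 / 19.78256
= 0.9495

0.9495


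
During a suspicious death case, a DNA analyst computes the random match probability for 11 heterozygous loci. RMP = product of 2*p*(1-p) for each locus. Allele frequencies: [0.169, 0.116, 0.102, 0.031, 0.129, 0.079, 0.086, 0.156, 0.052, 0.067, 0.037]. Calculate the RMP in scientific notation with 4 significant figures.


Computing RMP for 11 loci:
Locus 1: 2 * 0.169 * 0.831 = 0.280878
Locus 2: 2 * 0.116 * 0.884 = 0.205088
Locus 3: 2 * 0.102 * 0.898 = 0.183192
Locus 4: 2 * 0.031 * 0.969 = 0.060078
Locus 5: 2 * 0.129 * 0.871 = 0.224718
Locus 6: 2 * 0.079 * 0.921 = 0.145518
Locus 7: 2 * 0.086 * 0.914 = 0.157208
Locus 8: 2 * 0.156 * 0.844 = 0.263328
Locus 9: 2 * 0.052 * 0.948 = 0.098592
Locus 10: 2 * 0.067 * 0.933 = 0.125022
Locus 11: 2 * 0.037 * 0.963 = 0.071262
RMP = 7.539e-10

7.539e-10


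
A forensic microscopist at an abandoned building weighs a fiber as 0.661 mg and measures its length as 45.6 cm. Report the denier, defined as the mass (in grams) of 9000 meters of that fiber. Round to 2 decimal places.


Denier calculation:
Mass in grams = 0.661 mg / 1000 = 0.000661 g
Length in meters = 45.6 cm / 100 = 0.456 m
Linear density = mass / length = 0.000661 / 0.456 = 0.00144956 g/m
Denier = (g/m) * 9000 = 0.00144956 * 9000 = 13.05

13.05


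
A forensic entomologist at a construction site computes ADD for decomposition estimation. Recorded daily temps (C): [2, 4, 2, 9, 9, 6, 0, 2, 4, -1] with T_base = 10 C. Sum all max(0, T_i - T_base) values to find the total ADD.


Computing ADD day by day:
Day 1: max(0, 2 - 10) = 0
Day 2: max(0, 4 - 10) = 0
Day 3: max(0, 2 - 10) = 0
Day 4: max(0, 9 - 10) = 0
Day 5: max(0, 9 - 10) = 0
Day 6: max(0, 6 - 10) = 0
Day 7: max(0, 0 - 10) = 0
Day 8: max(0, 2 - 10) = 0
Day 9: max(0, 4 - 10) = 0
Day 10: max(0, -1 - 10) = 0
Total ADD = 0

0


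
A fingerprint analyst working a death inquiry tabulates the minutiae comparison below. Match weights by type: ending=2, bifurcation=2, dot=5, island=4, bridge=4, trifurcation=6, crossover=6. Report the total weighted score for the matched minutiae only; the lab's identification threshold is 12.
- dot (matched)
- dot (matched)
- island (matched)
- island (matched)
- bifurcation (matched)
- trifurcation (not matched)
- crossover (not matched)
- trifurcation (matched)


Weighted minutiae match score:
  dot: matched, +5 (running total 5)
  dot: matched, +5 (running total 10)
  island: matched, +4 (running total 14)
  island: matched, +4 (running total 18)
  bifurcation: matched, +2 (running total 20)
  trifurcation: not matched, +0
  crossover: not matched, +0
  trifurcation: matched, +6 (running total 26)
Total score = 26
Threshold = 12; verdict = identification

26


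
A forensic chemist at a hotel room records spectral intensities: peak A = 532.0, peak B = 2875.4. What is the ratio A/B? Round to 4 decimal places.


Spectral peak ratio:
Peak A = 532.0 counts
Peak B = 2875.4 counts
Ratio = 532.0 / 2875.4 = 0.1850

0.1850


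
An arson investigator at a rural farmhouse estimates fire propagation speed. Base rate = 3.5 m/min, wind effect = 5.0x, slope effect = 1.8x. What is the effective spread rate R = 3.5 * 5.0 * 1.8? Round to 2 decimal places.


Fire spread rate calculation:
R = R0 * wind_factor * slope_factor
= 3.5 * 5.0 * 1.8
= 17.5 * 1.8
= 31.50 m/min

31.50


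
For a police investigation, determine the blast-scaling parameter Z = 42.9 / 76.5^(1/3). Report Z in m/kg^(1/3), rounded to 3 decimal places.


Scaled distance calculation:
W^(1/3) = 76.5^(1/3) = 4.245092
Z = R / W^(1/3) = 42.9 / 4.245092
Z = 10.106 m/kg^(1/3)

10.106


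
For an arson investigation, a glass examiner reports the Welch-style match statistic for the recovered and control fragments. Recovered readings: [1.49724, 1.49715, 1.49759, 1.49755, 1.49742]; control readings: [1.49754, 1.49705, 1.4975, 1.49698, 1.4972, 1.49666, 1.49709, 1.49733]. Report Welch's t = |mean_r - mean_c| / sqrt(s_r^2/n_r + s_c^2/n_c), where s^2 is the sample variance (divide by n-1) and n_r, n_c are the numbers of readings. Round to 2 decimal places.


Welch's t-criterion for glass RI comparison:
Recovered mean = sum / n_r = 7.48695 / 5 = 1.49739
Control mean = sum / n_c = 11.97735 / 8 = 1.4971688
Recovered sample variance s_r^2 = 3.665e-08
Control sample variance s_c^2 = 8.41839e-08
Welch SE (unpooled) = sqrt(s_r^2/n_r + s_c^2/n_c) = sqrt(7.33e-09 + 1.0523e-08) = sqrt(1.7853e-08) = 0.000133615
|mean_r - mean_c| = 0.00022125
t = 0.00022125 / 0.000133615 = 1.66

1.66


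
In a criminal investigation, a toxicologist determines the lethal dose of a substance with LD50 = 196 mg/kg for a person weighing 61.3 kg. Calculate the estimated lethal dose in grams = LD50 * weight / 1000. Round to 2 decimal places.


Lethal dose calculation:
Lethal dose = LD50 * body_weight / 1000
= 196 * 61.3 / 1000
= 12014.8 / 1000
= 12.01 g

12.01


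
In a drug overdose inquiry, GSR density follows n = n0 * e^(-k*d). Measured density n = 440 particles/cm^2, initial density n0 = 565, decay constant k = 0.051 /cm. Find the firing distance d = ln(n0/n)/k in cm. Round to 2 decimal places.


GSR distance calculation:
n0/n = 565 / 440 = 1.284091
ln(n0/n) = 0.250051
d = 0.250051 / 0.051 = 4.90 cm

4.90


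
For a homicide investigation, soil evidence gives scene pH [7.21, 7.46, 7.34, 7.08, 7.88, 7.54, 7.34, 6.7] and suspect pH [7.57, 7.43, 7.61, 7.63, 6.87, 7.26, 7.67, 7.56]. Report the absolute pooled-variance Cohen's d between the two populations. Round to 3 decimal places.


Pooled-variance Cohen's d for soil pH comparison:
Scene mean = 58.55 / 8 = 7.31875
Suspect mean = 59.6 / 8 = 7.45
Scene sample variance s_s^2 = 0.119498
Suspect sample variance s_c^2 = 0.072257
Pooled variance = ((n_s-1)*s_s^2 + (n_c-1)*s_c^2) / (n_s + n_c - 2) = 0.095878
Pooled SD = sqrt(0.095878) = 0.309642
Mean difference = -0.13125
|d| = |-0.13125| / 0.309642 = 0.424

0.424


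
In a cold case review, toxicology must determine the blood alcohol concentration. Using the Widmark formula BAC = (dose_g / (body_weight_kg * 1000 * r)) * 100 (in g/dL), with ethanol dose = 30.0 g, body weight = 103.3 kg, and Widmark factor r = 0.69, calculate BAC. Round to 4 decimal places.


Applying the Widmark formula:
BAC = (dose_g / (body_wt * 1000 * r)) * 100
Denominator = 103.3 * 1000 * 0.69 = 71277
BAC = (30.0 / 71277) * 100
BAC = 0.0421 g/dL

0.0421


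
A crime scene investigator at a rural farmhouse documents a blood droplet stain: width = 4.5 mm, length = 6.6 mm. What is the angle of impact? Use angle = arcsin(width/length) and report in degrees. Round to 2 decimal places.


Blood spatter impact angle calculation:
width / length = 4.5 / 6.6 = 0.681818
angle = arcsin(0.681818)
angle = 42.99 degrees

42.99


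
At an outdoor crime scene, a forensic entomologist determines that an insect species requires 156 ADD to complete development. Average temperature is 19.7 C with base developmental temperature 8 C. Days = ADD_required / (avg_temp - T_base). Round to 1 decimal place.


Insect development time:
Effective temperature = avg_temp - T_base = 19.7 - 8 = 11.7 C
Days = ADD / effective_temp = 156 / 11.7 = 13.3 days

13.3


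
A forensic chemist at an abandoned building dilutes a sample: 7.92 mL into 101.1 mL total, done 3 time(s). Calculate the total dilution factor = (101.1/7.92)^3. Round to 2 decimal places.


Dilution factor calculation:
Single dilution = V_total / V_sample = 101.1 / 7.92 ≈ 12.765152
Number of dilutions = 3
Total DF = (101.1 / 7.92)^3 (full precision, rounded at the end) = 2080.07

2080.07


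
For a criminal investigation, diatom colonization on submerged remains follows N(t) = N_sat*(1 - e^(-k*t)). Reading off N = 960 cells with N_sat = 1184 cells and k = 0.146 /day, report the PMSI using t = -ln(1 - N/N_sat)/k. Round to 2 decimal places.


PMSI from diatom colonization curve:
N / N_sat = 960 / 1184 = 0.810811
1 - N/N_sat = 0.189189
ln(1 - N/N_sat) = -1.665009
t = -ln(1 - N/N_sat) / k = -(-1.665009) / 0.146 = 11.40 days

11.40


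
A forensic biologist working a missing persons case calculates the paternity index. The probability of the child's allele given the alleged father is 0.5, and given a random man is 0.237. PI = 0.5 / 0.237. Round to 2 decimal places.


Paternity Index calculation:
PI = P(allele|father) / P(allele|random)
PI = 0.5 / 0.237
PI = 2.11

2.11


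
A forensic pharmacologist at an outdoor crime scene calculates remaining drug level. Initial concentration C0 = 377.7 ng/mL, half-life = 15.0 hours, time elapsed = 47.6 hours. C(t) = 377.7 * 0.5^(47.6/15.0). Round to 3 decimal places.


Drug concentration decay:
Number of half-lives = t / t_half = 47.6 / 15.0 = 3.173333
Decay factor = 0.5^3.173333 = 0.11084895
C(t) = 377.7 * 0.11084895 = 41.868 ng/mL

41.868


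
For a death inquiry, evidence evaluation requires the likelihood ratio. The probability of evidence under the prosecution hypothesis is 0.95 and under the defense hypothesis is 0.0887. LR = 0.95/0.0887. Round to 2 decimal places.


Likelihood ratio calculation:
LR = P(E|Hp) / P(E|Hd)
LR = 0.95 / 0.0887
LR = 10.71

10.71


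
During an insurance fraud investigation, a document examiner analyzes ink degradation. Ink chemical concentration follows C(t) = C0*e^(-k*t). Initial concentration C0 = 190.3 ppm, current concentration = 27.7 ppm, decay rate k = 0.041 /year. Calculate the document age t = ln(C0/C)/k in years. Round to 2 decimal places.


Document age estimation:
C0/C = 190.3 / 27.7 = 6.870036
ln(C0/C) = 1.927169
t = 1.927169 / 0.041 = 47.00 years

47.00


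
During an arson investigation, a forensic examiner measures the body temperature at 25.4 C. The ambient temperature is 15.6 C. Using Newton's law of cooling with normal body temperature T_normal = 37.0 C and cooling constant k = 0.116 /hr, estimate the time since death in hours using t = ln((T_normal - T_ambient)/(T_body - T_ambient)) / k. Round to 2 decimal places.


Using Newton's law of cooling:
t = ln((T_normal - T_ambient) / (T_body - T_ambient)) / k
T_normal - T_ambient = 21.4
T_body - T_ambient = 9.8
Ratio = 2.183673
ln(ratio) = 0.781008
t = 0.781008 / 0.116 = 6.73 hours

6.73


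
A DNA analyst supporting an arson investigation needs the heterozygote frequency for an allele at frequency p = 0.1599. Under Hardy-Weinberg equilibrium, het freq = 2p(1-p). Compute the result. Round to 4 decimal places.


Hardy-Weinberg heterozygote frequency:
q = 1 - p = 1 - 0.1599 = 0.8401
2pq = 2 * 0.1599 * 0.8401 = 0.2687

0.2687


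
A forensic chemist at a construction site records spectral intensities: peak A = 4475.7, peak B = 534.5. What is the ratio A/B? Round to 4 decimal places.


Spectral peak ratio:
Peak A = 4475.7 counts
Peak B = 534.5 counts
Ratio = 4475.7 / 534.5 = 8.3736

8.3736


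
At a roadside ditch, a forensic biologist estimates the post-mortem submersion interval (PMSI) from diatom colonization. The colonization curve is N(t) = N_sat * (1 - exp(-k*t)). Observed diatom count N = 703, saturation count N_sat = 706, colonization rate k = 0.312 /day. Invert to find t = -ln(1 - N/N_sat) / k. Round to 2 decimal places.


PMSI from diatom colonization curve:
N / N_sat = 703 / 706 = 0.995751
1 - N/N_sat = 0.004249
ln(1 - N/N_sat) = -5.461072
t = -ln(1 - N/N_sat) / k = -(-5.461072) / 0.312 = 17.50 days

17.50


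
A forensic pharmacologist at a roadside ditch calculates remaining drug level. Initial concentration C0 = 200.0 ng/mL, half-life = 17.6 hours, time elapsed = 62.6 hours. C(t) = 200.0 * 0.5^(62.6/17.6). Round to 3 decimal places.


Drug concentration decay:
Number of half-lives = t / t_half = 62.6 / 17.6 = 3.556818
Decay factor = 0.5^3.556818 = 0.08497498
C(t) = 200.0 * 0.08497498 = 16.995 ng/mL

16.995


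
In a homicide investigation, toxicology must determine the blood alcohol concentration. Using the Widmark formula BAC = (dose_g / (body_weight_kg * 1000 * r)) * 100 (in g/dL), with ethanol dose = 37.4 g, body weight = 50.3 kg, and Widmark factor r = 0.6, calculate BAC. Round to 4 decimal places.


Applying the Widmark formula:
BAC = (dose_g / (body_wt * 1000 * r)) * 100
Denominator = 50.3 * 1000 * 0.6 = 30180
BAC = (37.4 / 30180) * 100
BAC = 0.1239 g/dL

0.1239


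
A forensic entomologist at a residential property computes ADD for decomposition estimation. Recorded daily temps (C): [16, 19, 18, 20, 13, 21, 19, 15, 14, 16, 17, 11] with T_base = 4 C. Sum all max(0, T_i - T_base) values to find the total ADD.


Computing ADD day by day:
Day 1: max(0, 16 - 4) = 12
Day 2: max(0, 19 - 4) = 15
Day 3: max(0, 18 - 4) = 14
Day 4: max(0, 20 - 4) = 16
Day 5: max(0, 13 - 4) = 9
Day 6: max(0, 21 - 4) = 17
Day 7: max(0, 19 - 4) = 15
Day 8: max(0, 15 - 4) = 11
Day 9: max(0, 14 - 4) = 10
Day 10: max(0, 16 - 4) = 12
Day 11: max(0, 17 - 4) = 13
Day 12: max(0, 11 - 4) = 7
Total ADD = 151

151


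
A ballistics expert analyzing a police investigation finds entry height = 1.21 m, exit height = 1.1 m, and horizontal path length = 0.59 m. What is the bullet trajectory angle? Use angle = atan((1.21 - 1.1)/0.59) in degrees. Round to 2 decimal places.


Bullet trajectory angle:
Height difference = 1.21 - 1.1 = 0.11 m
angle = atan(0.11 / 0.59)
angle = atan(0.186441)
angle = 10.56 degrees

10.56


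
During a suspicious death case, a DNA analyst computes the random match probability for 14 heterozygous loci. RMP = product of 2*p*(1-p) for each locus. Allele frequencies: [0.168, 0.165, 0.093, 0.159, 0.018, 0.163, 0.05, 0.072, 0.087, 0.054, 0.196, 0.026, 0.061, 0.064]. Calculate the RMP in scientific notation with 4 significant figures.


Computing RMP for 14 loci:
Locus 1: 2 * 0.168 * 0.832 = 0.279552
Locus 2: 2 * 0.165 * 0.835 = 0.27555
Locus 3: 2 * 0.093 * 0.907 = 0.168702
Locus 4: 2 * 0.159 * 0.841 = 0.267438
Locus 5: 2 * 0.018 * 0.982 = 0.035352
Locus 6: 2 * 0.163 * 0.837 = 0.272862
Locus 7: 2 * 0.05 * 0.95 = 0.095
Locus 8: 2 * 0.072 * 0.928 = 0.133632
Locus 9: 2 * 0.087 * 0.913 = 0.158862
Locus 10: 2 * 0.054 * 0.946 = 0.102168
Locus 11: 2 * 0.196 * 0.804 = 0.315168
Locus 12: 2 * 0.026 * 0.974 = 0.050648
Locus 13: 2 * 0.061 * 0.939 = 0.114558
Locus 14: 2 * 0.064 * 0.936 = 0.119808
RMP = 1.513e-12

1.513e-12


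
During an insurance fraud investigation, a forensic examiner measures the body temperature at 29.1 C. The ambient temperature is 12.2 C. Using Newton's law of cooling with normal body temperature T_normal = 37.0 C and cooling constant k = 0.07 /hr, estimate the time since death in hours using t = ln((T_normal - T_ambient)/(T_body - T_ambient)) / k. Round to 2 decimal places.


Using Newton's law of cooling:
t = ln((T_normal - T_ambient) / (T_body - T_ambient)) / k
T_normal - T_ambient = 24.8
T_body - T_ambient = 16.9
Ratio = 1.467456
ln(ratio) = 0.38353
t = 0.38353 / 0.07 = 5.48 hours

5.48


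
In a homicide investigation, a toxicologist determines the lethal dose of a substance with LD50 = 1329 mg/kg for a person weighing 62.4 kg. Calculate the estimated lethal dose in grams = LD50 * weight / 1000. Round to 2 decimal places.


Lethal dose calculation:
Lethal dose = LD50 * body_weight / 1000
= 1329 * 62.4 / 1000
= 82929.6 / 1000
= 82.93 g

82.93


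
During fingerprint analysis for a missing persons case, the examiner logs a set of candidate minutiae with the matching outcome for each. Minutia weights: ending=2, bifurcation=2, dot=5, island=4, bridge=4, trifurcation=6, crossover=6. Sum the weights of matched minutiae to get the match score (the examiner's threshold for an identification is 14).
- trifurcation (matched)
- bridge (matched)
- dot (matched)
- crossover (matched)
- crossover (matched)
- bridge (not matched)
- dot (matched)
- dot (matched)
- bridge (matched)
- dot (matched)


Weighted minutiae match score:
  trifurcation: matched, +6 (running total 6)
  bridge: matched, +4 (running total 10)
  dot: matched, +5 (running total 15)
  crossover: matched, +6 (running total 21)
  crossover: matched, +6 (running total 27)
  bridge: not matched, +0
  dot: matched, +5 (running total 32)
  dot: matched, +5 (running total 37)
  bridge: matched, +4 (running total 41)
  dot: matched, +5 (running total 46)
Total score = 46
Threshold = 14; verdict = identification

46


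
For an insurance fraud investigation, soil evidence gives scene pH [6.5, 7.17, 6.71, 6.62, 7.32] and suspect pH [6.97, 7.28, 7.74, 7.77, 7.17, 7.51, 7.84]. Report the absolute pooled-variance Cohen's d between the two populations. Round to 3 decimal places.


Pooled-variance Cohen's d for soil pH comparison:
Scene mean = 34.32 / 5 = 6.864
Suspect mean = 52.28 / 7 = 7.468571
Scene sample variance s_s^2 = 0.12933
Suspect sample variance s_c^2 = 0.112914
Pooled variance = ((n_s-1)*s_s^2 + (n_c-1)*s_c^2) / (n_s + n_c - 2) = 0.119481
Pooled SD = sqrt(0.119481) = 0.34566
Mean difference = -0.604571
|d| = |-0.604571| / 0.34566 = 1.749

1.749


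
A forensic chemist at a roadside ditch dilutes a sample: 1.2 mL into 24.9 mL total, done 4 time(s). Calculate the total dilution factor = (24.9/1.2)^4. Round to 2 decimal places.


Dilution factor calculation:
Single dilution = V_total / V_sample = 24.9 / 1.2 ≈ 20.75
Number of dilutions = 4
Total DF = (24.9 / 1.2)^4 (full precision, rounded at the end) = 185384.07

185384.07


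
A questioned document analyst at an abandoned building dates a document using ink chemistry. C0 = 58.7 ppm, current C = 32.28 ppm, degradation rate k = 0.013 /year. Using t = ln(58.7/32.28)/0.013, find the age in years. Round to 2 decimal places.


Document age estimation:
C0/C = 58.7 / 32.28 = 1.818463
ln(C0/C) = 0.597992
t = 0.597992 / 0.013 = 46.00 years

46.00


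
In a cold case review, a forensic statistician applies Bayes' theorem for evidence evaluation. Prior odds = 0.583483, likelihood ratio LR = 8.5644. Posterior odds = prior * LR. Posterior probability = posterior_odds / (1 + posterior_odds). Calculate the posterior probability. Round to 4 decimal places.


Bayesian evidence evaluation:
Posterior odds = prior_odds * LR = 0.583483 * 8.5644 = 4.997182
Posterior probability = posterior_odds / (1 + posterior_odds)
= 4.997182 / (1 + 4.997182)
= 4.997182 / 5.997182
= 0.8333

0.8333


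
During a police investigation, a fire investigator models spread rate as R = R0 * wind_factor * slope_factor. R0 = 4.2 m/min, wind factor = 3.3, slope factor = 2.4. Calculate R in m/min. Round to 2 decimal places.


Fire spread rate calculation:
R = R0 * wind_factor * slope_factor
= 4.2 * 3.3 * 2.4
= 13.86 * 2.4
= 33.26 m/min

33.26


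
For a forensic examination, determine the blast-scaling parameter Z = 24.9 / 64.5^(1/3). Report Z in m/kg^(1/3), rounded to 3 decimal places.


Scaled distance calculation:
W^(1/3) = 64.5^(1/3) = 4.01039
Z = R / W^(1/3) = 24.9 / 4.01039
Z = 6.209 m/kg^(1/3)

6.209


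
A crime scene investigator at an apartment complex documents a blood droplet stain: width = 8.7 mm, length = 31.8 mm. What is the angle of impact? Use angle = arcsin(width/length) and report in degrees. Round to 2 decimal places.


Blood spatter impact angle calculation:
width / length = 8.7 / 31.8 = 0.273585
angle = arcsin(0.273585)
angle = 15.88 degrees

15.88


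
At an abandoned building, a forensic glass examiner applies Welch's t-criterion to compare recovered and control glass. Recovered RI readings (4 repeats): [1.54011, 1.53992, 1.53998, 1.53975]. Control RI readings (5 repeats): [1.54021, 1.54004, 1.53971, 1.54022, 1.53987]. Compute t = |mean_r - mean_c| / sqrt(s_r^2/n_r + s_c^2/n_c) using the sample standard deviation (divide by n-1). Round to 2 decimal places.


Welch's t-criterion for glass RI comparison:
Recovered mean = sum / n_r = 6.15976 / 4 = 1.53994
Control mean = sum / n_c = 7.70005 / 5 = 1.54001
Recovered sample variance s_r^2 = 2.23333e-08
Control sample variance s_c^2 = 4.865e-08
Welch SE (unpooled) = sqrt(s_r^2/n_r + s_c^2/n_c) = sqrt(5.58333e-09 + 9.73e-09) = sqrt(1.53133e-08) = 0.000123747
|mean_r - mean_c| = 7e-05
t = 7e-05 / 0.000123747 = 0.57

0.57


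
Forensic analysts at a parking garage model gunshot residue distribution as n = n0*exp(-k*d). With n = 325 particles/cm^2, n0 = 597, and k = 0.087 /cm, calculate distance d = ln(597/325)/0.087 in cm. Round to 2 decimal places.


GSR distance calculation:
n0/n = 597 / 325 = 1.836923
ln(n0/n) = 0.608092
d = 0.608092 / 0.087 = 6.99 cm

6.99


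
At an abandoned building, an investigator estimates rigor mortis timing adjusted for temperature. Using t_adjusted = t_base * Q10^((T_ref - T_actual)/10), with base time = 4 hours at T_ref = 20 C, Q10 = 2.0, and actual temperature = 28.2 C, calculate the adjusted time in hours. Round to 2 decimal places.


Rigor mortis time adjustment:
Exponent = (T_ref - T_actual) / 10 = (20 - 28.2) / 10 = -0.82
Q10 factor = 2.0^-0.82 = 0.56644
t_adjusted = 4 * 0.56644 = 2.27 hours

2.27


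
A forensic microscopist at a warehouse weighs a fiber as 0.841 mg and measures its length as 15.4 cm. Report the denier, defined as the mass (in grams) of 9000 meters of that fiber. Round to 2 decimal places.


Denier calculation:
Mass in grams = 0.841 mg / 1000 = 0.000841 g
Length in meters = 15.4 cm / 100 = 0.154 m
Linear density = mass / length = 0.000841 / 0.154 = 0.00546104 g/m
Denier = (g/m) * 9000 = 0.00546104 * 9000 = 49.15

49.15


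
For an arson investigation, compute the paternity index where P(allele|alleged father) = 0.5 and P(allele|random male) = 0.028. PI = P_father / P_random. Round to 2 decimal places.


Paternity Index calculation:
PI = P(allele|father) / P(allele|random)
PI = 0.5 / 0.028
PI = 17.86

17.86


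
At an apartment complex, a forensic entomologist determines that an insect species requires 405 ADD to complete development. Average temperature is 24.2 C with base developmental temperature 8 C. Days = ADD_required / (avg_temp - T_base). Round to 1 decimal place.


Insect development time:
Effective temperature = avg_temp - T_base = 24.2 - 8 = 16.2 C
Days = ADD / effective_temp = 405 / 16.2 = 25.0 days

25.0


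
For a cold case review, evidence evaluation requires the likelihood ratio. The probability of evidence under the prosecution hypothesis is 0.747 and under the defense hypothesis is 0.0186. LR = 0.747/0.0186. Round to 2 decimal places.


Likelihood ratio calculation:
LR = P(E|Hp) / P(E|Hd)
LR = 0.747 / 0.0186
LR = 40.16

40.16


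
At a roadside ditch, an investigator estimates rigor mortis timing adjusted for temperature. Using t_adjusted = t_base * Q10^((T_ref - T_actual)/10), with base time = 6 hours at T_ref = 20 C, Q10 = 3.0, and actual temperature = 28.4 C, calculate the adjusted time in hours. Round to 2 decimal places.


Rigor mortis time adjustment:
Exponent = (T_ref - T_actual) / 10 = (20 - 28.4) / 10 = -0.84
Q10 factor = 3.0^-0.84 = 0.39739
t_adjusted = 6 * 0.39739 = 2.38 hours

2.38


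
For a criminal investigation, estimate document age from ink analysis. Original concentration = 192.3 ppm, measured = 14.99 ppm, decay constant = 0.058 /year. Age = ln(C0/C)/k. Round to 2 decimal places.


Document age estimation:
C0/C = 192.3 / 14.99 = 12.828552
ln(C0/C) = 2.551673
t = 2.551673 / 0.058 = 43.99 years

43.99


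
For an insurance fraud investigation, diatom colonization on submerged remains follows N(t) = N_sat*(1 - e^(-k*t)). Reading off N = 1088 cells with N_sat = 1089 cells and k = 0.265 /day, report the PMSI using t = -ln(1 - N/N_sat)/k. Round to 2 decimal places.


PMSI from diatom colonization curve:
N / N_sat = 1088 / 1089 = 0.999082
1 - N/N_sat = 0.000918
ln(1 - N/N_sat) = -6.993313
t = -ln(1 - N/N_sat) / k = -(-6.993313) / 0.265 = 26.39 days

26.39


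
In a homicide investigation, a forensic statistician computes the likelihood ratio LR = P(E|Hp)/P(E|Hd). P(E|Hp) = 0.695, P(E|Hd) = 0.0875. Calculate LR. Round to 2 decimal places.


Likelihood ratio calculation:
LR = P(E|Hp) / P(E|Hd)
LR = 0.695 / 0.0875
LR = 7.94

7.94


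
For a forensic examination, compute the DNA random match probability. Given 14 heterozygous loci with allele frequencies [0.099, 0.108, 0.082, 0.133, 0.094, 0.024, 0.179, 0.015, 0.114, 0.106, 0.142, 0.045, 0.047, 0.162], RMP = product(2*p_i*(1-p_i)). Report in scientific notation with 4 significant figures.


Computing RMP for 14 loci:
Locus 1: 2 * 0.099 * 0.901 = 0.178398
Locus 2: 2 * 0.108 * 0.892 = 0.192672
Locus 3: 2 * 0.082 * 0.918 = 0.150552
Locus 4: 2 * 0.133 * 0.867 = 0.230622
Locus 5: 2 * 0.094 * 0.906 = 0.170328
Locus 6: 2 * 0.024 * 0.976 = 0.046848
Locus 7: 2 * 0.179 * 0.821 = 0.293918
Locus 8: 2 * 0.015 * 0.985 = 0.02955
Locus 9: 2 * 0.114 * 0.886 = 0.202008
Locus 10: 2 * 0.106 * 0.894 = 0.189528
Locus 11: 2 * 0.142 * 0.858 = 0.243672
Locus 12: 2 * 0.045 * 0.955 = 0.08595
Locus 13: 2 * 0.047 * 0.953 = 0.089582
Locus 14: 2 * 0.162 * 0.838 = 0.271512
RMP = 1.613e-12

1.613e-12


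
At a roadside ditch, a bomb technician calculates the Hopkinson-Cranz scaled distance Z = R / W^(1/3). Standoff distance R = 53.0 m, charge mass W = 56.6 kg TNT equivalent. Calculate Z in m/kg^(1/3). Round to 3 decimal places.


Scaled distance calculation:
W^(1/3) = 56.6^(1/3) = 3.839478
Z = R / W^(1/3) = 53.0 / 3.839478
Z = 13.804 m/kg^(1/3)

13.804


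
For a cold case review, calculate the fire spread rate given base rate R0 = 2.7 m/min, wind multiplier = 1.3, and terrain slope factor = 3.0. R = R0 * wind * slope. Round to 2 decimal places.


Fire spread rate calculation:
R = R0 * wind_factor * slope_factor
= 2.7 * 1.3 * 3.0
= 3.51 * 3.0
= 10.53 m/min

10.53


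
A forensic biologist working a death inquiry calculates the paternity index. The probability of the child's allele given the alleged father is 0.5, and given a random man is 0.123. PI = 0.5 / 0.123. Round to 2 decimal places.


Paternity Index calculation:
PI = P(allele|father) / P(allele|random)
PI = 0.5 / 0.123
PI = 4.07

4.07


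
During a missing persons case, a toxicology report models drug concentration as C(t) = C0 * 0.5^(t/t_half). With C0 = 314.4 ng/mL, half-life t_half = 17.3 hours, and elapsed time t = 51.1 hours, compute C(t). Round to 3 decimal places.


Drug concentration decay:
Number of half-lives = t / t_half = 51.1 / 17.3 = 2.953757
Decay factor = 0.5^2.953757 = 0.12907156
C(t) = 314.4 * 0.12907156 = 40.580 ng/mL

40.580


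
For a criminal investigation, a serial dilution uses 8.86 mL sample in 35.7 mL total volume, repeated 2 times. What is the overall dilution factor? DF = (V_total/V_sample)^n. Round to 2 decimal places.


Dilution factor calculation:
Single dilution = V_total / V_sample = 35.7 / 8.86 ≈ 4.029345
Number of dilutions = 2
Total DF = (35.7 / 8.86)^2 (full precision, rounded at the end) = 16.24

16.24


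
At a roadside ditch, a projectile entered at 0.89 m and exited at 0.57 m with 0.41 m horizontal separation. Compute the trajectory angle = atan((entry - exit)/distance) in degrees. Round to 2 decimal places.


Bullet trajectory angle:
Height difference = 0.89 - 0.57 = 0.32 m
angle = atan(0.32 / 0.41)
angle = atan(0.780488)
angle = 37.97 degrees

37.97


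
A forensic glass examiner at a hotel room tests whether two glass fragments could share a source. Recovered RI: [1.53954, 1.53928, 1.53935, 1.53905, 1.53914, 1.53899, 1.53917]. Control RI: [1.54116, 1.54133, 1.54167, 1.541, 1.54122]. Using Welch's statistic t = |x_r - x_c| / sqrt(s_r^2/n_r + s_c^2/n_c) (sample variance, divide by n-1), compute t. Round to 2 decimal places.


Welch's t-criterion for glass RI comparison:
Recovered mean = sum / n_r = 10.77452 / 7 = 1.5392171
Control mean = sum / n_c = 7.70638 / 5 = 1.541276
Recovered sample variance s_r^2 = 3.55905e-08
Control sample variance s_c^2 = 6.273e-08
Welch SE (unpooled) = sqrt(s_r^2/n_r + s_c^2/n_c) = sqrt(5.08435e-09 + 1.2546e-08) = sqrt(1.76303e-08) = 0.000132779
|mean_r - mean_c| = 0.00205886
t = 0.00205886 / 0.000132779 = 15.51

15.51


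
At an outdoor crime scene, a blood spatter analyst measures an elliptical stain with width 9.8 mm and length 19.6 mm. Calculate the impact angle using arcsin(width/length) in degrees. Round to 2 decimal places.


Blood spatter impact angle calculation:
width / length = 9.8 / 19.6 = 0.5
angle = arcsin(0.5)
angle = 30.00 degrees

30.00


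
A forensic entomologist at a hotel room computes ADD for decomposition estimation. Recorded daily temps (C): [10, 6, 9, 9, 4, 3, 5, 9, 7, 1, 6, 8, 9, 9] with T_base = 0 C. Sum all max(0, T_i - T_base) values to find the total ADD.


Computing ADD day by day:
Day 1: max(0, 10 - 0) = 10
Day 2: max(0, 6 - 0) = 6
Day 3: max(0, 9 - 0) = 9
Day 4: max(0, 9 - 0) = 9
Day 5: max(0, 4 - 0) = 4
Day 6: max(0, 3 - 0) = 3
Day 7: max(0, 5 - 0) = 5
Day 8: max(0, 9 - 0) = 9
Day 9: max(0, 7 - 0) = 7
Day 10: max(0, 1 - 0) = 1
Day 11: max(0, 6 - 0) = 6
Day 12: max(0, 8 - 0) = 8
Day 13: max(0, 9 - 0) = 9
Day 14: max(0, 9 - 0) = 9
Total ADD = 95

95


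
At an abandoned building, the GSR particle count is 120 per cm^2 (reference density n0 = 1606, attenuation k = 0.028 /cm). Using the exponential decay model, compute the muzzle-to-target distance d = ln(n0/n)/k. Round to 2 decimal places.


GSR distance calculation:
n0/n = 1606 / 120 = 13.383333
ln(n0/n) = 2.59401
d = 2.59401 / 0.028 = 92.64 cm

92.64


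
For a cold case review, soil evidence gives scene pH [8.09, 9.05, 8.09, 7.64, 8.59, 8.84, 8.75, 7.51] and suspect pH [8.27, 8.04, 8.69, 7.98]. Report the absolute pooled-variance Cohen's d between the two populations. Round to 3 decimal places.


Pooled-variance Cohen's d for soil pH comparison:
Scene mean = 66.56 / 8 = 8.32
Suspect mean = 32.98 / 4 = 8.245
Scene sample variance s_s^2 = 0.326486
Suspect sample variance s_c^2 = 0.103633
Pooled variance = ((n_s-1)*s_s^2 + (n_c-1)*s_c^2) / (n_s + n_c - 2) = 0.25963
Pooled SD = sqrt(0.25963) = 0.509539
Mean difference = 0.075
|d| = |0.075| / 0.509539 = 0.147

0.147


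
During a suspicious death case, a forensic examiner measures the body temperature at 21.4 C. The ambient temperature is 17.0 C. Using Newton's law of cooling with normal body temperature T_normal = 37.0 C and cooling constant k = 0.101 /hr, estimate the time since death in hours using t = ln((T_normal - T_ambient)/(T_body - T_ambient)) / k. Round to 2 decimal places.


Using Newton's law of cooling:
t = ln((T_normal - T_ambient) / (T_body - T_ambient)) / k
T_normal - T_ambient = 20.0
T_body - T_ambient = 4.4
Ratio = 4.545455
ln(ratio) = 1.514128
t = 1.514128 / 0.101 = 14.99 hours

14.99


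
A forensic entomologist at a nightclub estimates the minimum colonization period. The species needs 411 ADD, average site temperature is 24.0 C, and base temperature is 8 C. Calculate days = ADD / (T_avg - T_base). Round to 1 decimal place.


Insect development time:
Effective temperature = avg_temp - T_base = 24.0 - 8 = 16.0 C
Days = ADD / effective_temp = 411 / 16.0 = 25.7 days

25.7


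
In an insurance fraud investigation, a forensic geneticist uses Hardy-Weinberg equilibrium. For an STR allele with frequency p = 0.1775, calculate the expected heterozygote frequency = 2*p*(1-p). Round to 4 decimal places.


Hardy-Weinberg heterozygote frequency:
q = 1 - p = 1 - 0.1775 = 0.8225
2pq = 2 * 0.1775 * 0.8225 = 0.2920

0.2920


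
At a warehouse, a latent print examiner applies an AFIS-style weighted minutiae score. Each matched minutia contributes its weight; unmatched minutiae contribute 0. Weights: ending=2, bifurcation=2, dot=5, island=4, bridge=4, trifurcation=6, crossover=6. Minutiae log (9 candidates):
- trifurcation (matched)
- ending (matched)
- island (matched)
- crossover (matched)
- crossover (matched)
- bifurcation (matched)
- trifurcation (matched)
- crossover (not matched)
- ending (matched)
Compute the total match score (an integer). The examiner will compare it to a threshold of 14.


Weighted minutiae match score:
  trifurcation: matched, +6 (running total 6)
  ending: matched, +2 (running total 8)
  island: matched, +4 (running total 12)
  crossover: matched, +6 (running total 18)
  crossover: matched, +6 (running total 24)
  bifurcation: matched, +2 (running total 26)
  trifurcation: matched, +6 (running total 32)
  crossover: not matched, +0
  ending: matched, +2 (running total 34)
Total score = 34
Threshold = 14; verdict = identification

34


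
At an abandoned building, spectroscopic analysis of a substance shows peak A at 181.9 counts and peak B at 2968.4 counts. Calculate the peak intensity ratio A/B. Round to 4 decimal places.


Spectral peak ratio:
Peak A = 181.9 counts
Peak B = 2968.4 counts
Ratio = 181.9 / 2968.4 = 0.0613

0.0613


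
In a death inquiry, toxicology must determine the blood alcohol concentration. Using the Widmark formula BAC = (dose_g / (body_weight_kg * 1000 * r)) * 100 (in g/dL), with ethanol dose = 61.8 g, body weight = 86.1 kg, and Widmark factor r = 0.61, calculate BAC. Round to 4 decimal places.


Applying the Widmark formula:
BAC = (dose_g / (body_wt * 1000 * r)) * 100
Denominator = 86.1 * 1000 * 0.61 = 52521
BAC = (61.8 / 52521) * 100
BAC = 0.1177 g/dL

0.1177


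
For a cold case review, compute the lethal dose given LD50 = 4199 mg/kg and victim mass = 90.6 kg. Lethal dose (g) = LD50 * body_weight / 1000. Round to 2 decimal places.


Lethal dose calculation:
Lethal dose = LD50 * body_weight / 1000
= 4199 * 90.6 / 1000
= 380429.4 / 1000
= 380.43 g

380.43


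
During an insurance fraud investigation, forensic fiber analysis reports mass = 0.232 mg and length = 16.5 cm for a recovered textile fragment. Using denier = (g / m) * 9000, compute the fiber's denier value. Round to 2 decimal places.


Denier calculation:
Mass in grams = 0.232 mg / 1000 = 0.000232 g
Length in meters = 16.5 cm / 100 = 0.165 m
Linear density = mass / length = 0.000232 / 0.165 = 0.00140606 g/m
Denier = (g/m) * 9000 = 0.00140606 * 9000 = 12.65

12.65


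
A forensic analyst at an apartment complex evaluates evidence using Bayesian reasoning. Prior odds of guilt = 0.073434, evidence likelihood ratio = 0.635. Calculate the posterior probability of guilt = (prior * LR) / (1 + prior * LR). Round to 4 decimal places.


Bayesian evidence evaluation:
Posterior odds = prior_odds * LR = 0.073434 * 0.635 = 0.04663059
Posterior probability = posterior_odds / (1 + posterior_odds)
= 0.04663059 / (1 + 0.04663059)
= 0.04663059 / 1.04663059
= 0.0446

0.0446


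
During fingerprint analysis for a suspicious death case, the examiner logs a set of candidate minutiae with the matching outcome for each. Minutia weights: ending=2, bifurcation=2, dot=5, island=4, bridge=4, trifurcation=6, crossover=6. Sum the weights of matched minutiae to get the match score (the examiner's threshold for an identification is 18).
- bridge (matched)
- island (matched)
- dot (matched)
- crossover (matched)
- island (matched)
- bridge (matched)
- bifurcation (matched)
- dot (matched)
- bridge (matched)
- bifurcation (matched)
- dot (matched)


Weighted minutiae match score:
  bridge: matched, +4 (running total 4)
  island: matched, +4 (running total 8)
  dot: matched, +5 (running total 13)
  crossover: matched, +6 (running total 19)
  island: matched, +4 (running total 23)
  bridge: matched, +4 (running total 27)
  bifurcation: matched, +2 (running total 29)
  dot: matched, +5 (running total 34)
  bridge: matched, +4 (running total 38)
  bifurcation: matched, +2 (running total 40)
  dot: matched, +5 (running total 45)
Total score = 45
Threshold = 18; verdict = identification

45
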